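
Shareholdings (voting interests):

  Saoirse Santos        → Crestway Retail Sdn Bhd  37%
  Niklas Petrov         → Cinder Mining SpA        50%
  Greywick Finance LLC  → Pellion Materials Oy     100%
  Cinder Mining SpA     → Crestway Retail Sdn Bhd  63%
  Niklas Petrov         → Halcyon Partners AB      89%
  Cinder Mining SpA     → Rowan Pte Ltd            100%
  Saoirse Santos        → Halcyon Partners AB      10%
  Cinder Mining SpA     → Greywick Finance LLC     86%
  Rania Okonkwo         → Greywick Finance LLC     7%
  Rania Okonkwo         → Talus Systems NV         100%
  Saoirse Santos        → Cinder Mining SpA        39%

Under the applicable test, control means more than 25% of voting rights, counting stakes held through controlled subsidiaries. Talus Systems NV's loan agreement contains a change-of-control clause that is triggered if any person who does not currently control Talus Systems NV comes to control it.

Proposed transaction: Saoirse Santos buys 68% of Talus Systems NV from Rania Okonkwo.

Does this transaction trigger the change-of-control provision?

The purchase adds only to Saoirse's holdings (Rania's stake shrinks), so Saoirse is the only person who could newly come to control Talus.
Saoirse holds 39% of Cinder, so Saoirse controls Cinder.
Cinder holds 100% of Rowan, so Saoirse controls Rowan.
Cinder and Saoirse together hold 63% + 37% = 100% of Crestway, so Saoirse controls Crestway.
Cinder holds 86% of Greywick, so Saoirse controls Greywick.
Greywick holds 100% of Pellion, so Saoirse controls Pellion.
Neither Saoirse nor any entity Saoirse controls holds any voting interest in Talus.
So before the transaction, Saoirse does not control Talus.
After the purchase, Saoirse holds 68% of Talus directly, and Rania's stake falls to 32%.
Saoirse holds 68% of Talus, so Saoirse controls Talus.
Saoirse did not control Talus before and does after, so the clause is triggered.

Yes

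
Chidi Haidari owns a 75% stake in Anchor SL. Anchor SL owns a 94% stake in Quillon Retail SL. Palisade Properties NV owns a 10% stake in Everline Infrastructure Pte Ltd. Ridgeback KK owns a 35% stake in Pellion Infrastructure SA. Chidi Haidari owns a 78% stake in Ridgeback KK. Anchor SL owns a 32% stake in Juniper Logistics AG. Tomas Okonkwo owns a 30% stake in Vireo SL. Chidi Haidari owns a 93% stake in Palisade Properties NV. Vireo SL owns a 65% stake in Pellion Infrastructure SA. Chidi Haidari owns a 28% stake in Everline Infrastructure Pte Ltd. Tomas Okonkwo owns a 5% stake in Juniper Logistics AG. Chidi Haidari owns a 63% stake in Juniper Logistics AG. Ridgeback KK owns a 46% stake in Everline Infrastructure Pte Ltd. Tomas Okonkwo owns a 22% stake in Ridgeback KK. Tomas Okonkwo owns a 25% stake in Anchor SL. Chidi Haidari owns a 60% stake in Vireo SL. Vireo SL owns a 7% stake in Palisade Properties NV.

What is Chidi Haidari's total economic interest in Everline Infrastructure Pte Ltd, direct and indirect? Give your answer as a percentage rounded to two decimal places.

73.60%

Chidi reaches Everline along 4 paths.
Via Ridgeback: 78% × 46% = 35.88%.
Direct stake: 28% = 28%.
Via Palisade: 93% × 10% = 9.3%.
Via Vireo → Palisade: 60% × 7% × 10% = 0.42%.
Total: 35.88% + 28% + 9.3% + 0.42% = 73.6%.
Rounded: 73.60%.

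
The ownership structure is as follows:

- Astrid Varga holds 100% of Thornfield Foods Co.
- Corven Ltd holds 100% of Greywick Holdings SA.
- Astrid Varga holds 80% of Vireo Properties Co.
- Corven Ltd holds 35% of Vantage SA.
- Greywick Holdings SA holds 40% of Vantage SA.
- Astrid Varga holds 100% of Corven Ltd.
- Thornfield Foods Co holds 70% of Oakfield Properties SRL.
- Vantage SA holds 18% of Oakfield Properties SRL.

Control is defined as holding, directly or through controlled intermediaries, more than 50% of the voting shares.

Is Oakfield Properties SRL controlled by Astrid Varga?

Yes

Astrid holds 100% of Corven, so Astrid controls Corven.
Corven holds 100% of Greywick, so Astrid controls Greywick.
Greywick and Corven together hold 40% + 35% = 75% of Vantage, so Astrid controls Vantage.
Astrid holds 100% of Thornfield, so Astrid controls Thornfield.
Thornfield and Vantage together hold 70% + 18% = 88% of Oakfield, so Astrid controls Oakfield.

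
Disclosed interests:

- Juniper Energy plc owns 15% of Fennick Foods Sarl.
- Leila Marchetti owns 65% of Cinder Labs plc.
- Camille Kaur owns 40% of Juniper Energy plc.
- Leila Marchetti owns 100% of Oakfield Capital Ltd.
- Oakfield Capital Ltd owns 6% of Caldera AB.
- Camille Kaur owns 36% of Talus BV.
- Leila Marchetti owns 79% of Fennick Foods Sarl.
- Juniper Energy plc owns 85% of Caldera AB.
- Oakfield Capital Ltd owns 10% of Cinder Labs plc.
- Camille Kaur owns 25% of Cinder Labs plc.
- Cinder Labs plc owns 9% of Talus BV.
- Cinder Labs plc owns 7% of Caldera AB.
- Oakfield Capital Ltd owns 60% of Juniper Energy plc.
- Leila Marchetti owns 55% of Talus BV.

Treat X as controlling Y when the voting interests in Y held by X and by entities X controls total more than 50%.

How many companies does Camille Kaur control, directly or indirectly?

Camille's largest direct stake is 40% in Juniper, which does not meet the threshold.
Camille controls 0 companies.

0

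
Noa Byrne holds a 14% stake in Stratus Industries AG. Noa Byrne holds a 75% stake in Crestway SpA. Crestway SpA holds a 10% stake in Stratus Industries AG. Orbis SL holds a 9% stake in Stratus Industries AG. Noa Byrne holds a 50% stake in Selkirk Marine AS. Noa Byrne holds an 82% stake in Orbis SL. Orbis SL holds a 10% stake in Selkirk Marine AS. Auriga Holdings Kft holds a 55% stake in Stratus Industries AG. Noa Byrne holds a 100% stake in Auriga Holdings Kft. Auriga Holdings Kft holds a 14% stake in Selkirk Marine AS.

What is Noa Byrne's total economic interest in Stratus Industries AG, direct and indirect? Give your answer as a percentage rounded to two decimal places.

Noa reaches Stratus along 4 paths.
Via Auriga: 100% × 55% = 55%.
Direct stake: 14% = 14%.
Via Crestway: 75% × 10% = 7.5%.
Via Orbis: 82% × 9% = 7.38%.
Total: 55% + 14% + 7.5% + 7.38% = 83.88%.

83.88%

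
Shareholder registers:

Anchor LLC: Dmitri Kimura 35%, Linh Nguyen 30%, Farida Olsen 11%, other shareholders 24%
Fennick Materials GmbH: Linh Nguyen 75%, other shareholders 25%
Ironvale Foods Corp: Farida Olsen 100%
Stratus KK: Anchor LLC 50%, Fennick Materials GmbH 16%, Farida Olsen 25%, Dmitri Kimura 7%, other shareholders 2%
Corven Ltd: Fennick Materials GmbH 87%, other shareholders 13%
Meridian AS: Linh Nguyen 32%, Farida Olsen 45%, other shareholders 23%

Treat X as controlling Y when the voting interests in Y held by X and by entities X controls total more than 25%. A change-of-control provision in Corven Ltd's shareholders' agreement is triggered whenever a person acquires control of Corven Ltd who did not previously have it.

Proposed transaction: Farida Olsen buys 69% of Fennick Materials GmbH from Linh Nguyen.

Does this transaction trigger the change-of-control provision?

Yes

The purchase adds only to Farida's holdings (Linh's stake shrinks), so Farida is the only person who could newly come to control Corven.
Farida holds 100% of Ironvale, so Farida controls Ironvale.
Farida holds 45% of Meridian, so Farida controls Meridian.
Neither Farida nor any entity Farida controls holds any voting interest in Corven.
So before the transaction, Farida does not control Corven.
After the purchase, Farida holds 69% of Fennick directly, and Linh's stake falls to 6%.
Farida holds 69% of Fennick, so Farida controls Fennick.
Fennick holds 87% of Corven, so Farida controls Corven.
Farida did not control Corven before and does after, so the clause is triggered.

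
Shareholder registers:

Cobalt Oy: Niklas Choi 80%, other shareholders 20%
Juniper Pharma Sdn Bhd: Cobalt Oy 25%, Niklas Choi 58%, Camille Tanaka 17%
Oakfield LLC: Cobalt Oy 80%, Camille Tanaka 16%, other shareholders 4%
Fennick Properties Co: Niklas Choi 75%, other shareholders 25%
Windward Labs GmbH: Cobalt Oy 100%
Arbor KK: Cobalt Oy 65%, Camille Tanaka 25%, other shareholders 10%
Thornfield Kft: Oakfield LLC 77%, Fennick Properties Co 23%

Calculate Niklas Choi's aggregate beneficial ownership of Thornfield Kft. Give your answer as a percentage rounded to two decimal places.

Niklas reaches Thornfield along 2 paths.
Via Cobalt → Oakfield: 80% × 80% × 77% = 49.28%.
Via Fennick: 75% × 23% = 17.25%.
Total: 49.28% + 17.25% = 66.53%.

66.53%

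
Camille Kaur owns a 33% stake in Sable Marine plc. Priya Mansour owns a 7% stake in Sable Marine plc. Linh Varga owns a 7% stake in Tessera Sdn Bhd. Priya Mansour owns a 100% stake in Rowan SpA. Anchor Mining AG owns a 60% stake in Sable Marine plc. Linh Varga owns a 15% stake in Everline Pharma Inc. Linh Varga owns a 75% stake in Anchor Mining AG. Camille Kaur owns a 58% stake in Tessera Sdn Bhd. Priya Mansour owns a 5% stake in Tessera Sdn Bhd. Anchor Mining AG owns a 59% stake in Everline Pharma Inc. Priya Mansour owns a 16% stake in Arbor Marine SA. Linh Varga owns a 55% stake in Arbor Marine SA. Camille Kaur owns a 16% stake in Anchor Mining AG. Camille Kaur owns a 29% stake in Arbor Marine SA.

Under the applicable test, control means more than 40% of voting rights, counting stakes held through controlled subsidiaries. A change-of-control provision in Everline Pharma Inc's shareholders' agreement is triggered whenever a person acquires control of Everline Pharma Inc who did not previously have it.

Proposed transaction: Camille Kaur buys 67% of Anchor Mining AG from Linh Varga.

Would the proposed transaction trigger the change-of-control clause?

The purchase adds only to Camille's holdings (Linh's stake shrinks), so Camille is the only person who could newly come to control Everline.
Camille holds 58% of Tessera, so Camille controls Tessera.
Neither Camille nor any entity Camille controls holds any voting interest in Everline.
So before the transaction, Camille does not control Everline.
After the purchase, Camille's direct stake in Anchor rises to 16% + 67% = 83%, and Linh's stake falls to 8%.
Camille holds 83% of Anchor, so Camille controls Anchor.
Anchor holds 59% of Everline, so Camille controls Everline.
Camille did not control Everline before and does after, so the clause is triggered.

Yes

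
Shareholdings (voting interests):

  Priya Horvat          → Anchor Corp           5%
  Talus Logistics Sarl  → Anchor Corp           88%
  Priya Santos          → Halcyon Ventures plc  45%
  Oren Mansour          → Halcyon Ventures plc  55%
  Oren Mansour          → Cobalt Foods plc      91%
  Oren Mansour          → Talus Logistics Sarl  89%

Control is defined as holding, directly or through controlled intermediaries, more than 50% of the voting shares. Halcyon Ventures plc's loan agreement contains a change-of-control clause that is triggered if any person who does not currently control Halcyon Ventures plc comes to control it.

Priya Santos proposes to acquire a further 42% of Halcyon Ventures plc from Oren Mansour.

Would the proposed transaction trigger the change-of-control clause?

Yes

The purchase adds only to Priya Santos's holdings (Oren's stake shrinks), so Priya Santos is the only person who could newly come to control Halcyon.
Priya Santos's largest direct stake is 45% in Halcyon, which does not meet the threshold, so Priya Santos controls no company.
In Halcyon, Priya Santos's side holds only 45%, not > 50%.
So before the transaction, Priya Santos does not control Halcyon.
After the purchase, Priya Santos's direct stake in Halcyon rises to 45% + 42% = 87%, and Oren's stake falls to 13%.
Priya Santos holds 87% of Halcyon, so Priya Santos controls Halcyon.
Priya Santos did not control Halcyon before and does after, so the clause is triggered.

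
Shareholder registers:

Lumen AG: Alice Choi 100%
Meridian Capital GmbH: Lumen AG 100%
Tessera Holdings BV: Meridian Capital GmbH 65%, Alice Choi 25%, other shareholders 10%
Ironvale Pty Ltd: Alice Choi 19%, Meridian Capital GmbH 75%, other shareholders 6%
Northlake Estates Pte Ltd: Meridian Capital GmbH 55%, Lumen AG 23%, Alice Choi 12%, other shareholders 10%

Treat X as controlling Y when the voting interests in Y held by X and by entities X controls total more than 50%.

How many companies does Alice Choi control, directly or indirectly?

5

Alice holds 100% of Lumen, so Alice controls Lumen.
Lumen holds 100% of Meridian, so Alice controls Meridian.
Meridian and Alice together hold 65% + 25% = 90% of Tessera, so Alice controls Tessera.
Alice and Meridian together hold 19% + 75% = 94% of Ironvale, so Alice controls Ironvale.
Meridian and Lumen and Alice together hold 55% + 23% + 12% = 90% of Northlake, so Alice controls Northlake.
Alice controls 5 companies.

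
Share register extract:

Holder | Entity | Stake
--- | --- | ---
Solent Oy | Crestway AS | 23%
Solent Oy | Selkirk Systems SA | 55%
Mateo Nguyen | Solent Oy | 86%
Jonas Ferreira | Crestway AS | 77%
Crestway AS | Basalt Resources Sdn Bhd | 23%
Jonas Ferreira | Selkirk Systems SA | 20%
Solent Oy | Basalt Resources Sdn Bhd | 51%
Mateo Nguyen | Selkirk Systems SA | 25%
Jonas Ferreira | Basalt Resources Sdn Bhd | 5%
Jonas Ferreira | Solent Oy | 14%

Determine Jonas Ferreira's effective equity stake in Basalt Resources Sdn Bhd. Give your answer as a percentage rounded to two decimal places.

30.59%

Jonas reaches Basalt along 4 paths.
Via Solent → Crestway: 14% × 23% × 23% = 0.7406%.
Via Crestway: 77% × 23% = 17.71%.
Direct stake: 5% = 5%.
Via Solent: 14% × 51% = 7.14%.
Total: 0.7406% + 17.71% + 5% + 7.14% = 30.5906%.
Rounded: 30.59%.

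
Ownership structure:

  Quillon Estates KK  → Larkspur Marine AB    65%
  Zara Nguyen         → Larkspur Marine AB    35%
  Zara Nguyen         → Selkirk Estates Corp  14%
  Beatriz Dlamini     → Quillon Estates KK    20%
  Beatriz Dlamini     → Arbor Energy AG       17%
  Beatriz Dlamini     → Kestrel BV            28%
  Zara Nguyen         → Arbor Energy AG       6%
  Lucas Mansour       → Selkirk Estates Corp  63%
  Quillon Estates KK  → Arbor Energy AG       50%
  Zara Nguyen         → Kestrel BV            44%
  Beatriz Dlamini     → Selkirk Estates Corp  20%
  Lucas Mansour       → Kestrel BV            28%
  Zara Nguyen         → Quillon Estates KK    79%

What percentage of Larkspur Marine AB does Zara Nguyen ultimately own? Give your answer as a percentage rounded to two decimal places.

86.35%

Zara reaches Larkspur along 2 paths.
Via Quillon: 79% × 65% = 51.35%.
Direct stake: 35% = 35%.
Total: 51.35% + 35% = 86.35%.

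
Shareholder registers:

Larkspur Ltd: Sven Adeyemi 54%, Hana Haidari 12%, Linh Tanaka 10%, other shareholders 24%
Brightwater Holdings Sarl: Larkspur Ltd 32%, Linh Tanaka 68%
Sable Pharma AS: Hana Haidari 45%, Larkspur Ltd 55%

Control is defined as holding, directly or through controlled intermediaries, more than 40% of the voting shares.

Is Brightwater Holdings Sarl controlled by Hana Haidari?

No

Hana holds 45% of Sable, so Hana controls Sable.
Neither Hana nor any entity Hana controls holds any voting interest in Brightwater.
So Hana does not control Brightwater.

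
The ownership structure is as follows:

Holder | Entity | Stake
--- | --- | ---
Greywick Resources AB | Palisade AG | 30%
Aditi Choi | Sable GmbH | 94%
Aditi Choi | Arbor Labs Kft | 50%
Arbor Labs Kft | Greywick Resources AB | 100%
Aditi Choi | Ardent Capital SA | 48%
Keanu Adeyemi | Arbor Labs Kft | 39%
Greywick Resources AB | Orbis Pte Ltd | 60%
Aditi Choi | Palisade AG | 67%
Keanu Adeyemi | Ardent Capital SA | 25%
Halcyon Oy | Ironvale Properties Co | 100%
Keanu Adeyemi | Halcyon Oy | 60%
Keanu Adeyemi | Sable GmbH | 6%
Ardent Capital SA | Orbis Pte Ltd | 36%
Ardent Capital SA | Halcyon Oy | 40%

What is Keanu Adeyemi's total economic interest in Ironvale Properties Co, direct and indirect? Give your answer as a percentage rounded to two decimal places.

Keanu reaches Ironvale along 2 paths.
Via Ardent → Halcyon: 25% × 40% × 100% = 10%.
Via Halcyon: 60% × 100% = 60%.
Total: 10% + 60% = 70%.
Rounded: 70.00%.

70.00%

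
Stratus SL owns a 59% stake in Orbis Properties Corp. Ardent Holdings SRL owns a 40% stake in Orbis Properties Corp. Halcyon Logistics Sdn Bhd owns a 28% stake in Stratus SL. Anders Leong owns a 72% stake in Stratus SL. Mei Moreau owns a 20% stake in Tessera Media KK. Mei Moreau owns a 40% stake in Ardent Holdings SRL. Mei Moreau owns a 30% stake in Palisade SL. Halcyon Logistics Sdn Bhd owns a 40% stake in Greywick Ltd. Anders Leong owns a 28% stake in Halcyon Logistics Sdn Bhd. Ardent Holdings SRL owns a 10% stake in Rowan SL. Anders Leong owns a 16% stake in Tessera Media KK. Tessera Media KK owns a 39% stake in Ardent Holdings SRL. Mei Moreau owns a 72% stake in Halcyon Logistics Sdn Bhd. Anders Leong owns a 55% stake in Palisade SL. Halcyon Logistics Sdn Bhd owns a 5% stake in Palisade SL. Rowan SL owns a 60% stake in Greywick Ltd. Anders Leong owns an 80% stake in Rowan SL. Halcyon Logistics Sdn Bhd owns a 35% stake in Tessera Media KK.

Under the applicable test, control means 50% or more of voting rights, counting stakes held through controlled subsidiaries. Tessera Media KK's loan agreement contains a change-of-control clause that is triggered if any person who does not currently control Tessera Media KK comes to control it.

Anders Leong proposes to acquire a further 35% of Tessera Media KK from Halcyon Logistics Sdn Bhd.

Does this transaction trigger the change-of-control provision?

The purchase adds only to Anders's holdings (Halcyon's stake shrinks), so Anders is the only person who could newly come to control Tessera.
Anders holds 72% of Stratus, so Anders controls Stratus.
Anders holds 55% of Palisade, so Anders controls Palisade.
Anders holds 80% of Rowan, so Anders controls Rowan.
Stratus holds 59% of Orbis, so Anders controls Orbis.
Rowan holds 60% of Greywick, so Anders controls Greywick.
In Tessera, Anders's side holds only 16%, not ≥ 50%.
So before the transaction, Anders does not control Tessera.
After the purchase, Anders's direct stake in Tessera rises to 16% + 35% = 51%, and Halcyon's stake falls to 0%.
Anders holds 51% of Tessera, so Anders controls Tessera.
Anders did not control Tessera before and does after, so the clause is triggered.

Yes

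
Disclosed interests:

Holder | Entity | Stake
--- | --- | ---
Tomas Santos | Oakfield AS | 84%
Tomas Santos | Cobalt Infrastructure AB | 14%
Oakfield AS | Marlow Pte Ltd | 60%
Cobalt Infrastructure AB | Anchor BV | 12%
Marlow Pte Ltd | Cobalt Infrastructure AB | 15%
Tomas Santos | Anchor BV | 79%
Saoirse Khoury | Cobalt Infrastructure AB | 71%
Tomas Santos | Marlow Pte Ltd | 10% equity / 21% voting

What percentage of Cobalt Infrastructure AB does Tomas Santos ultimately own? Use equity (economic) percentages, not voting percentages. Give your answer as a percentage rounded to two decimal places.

23.06%

Tomas reaches Cobalt along 3 paths.
Via Marlow: 10% × 15% = 1.5%.
Via Oakfield → Marlow: 84% × 60% × 15% = 7.56%.
Direct stake: 14% = 14%.
Total: 1.5% + 7.56% + 14% = 23.06%.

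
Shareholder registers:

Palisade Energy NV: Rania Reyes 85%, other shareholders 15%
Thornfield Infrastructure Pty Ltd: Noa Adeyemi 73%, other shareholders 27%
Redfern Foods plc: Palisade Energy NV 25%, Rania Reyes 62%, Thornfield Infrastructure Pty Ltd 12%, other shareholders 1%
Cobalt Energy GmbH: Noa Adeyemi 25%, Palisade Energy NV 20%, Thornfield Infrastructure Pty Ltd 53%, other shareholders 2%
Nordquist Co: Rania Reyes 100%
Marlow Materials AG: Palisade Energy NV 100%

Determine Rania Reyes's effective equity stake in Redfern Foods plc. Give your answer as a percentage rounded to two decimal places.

83.25%

Rania reaches Redfern along 2 paths.
Via Palisade: 85% × 25% = 21.25%.
Direct stake: 62% = 62%.
Total: 21.25% + 62% = 83.25%.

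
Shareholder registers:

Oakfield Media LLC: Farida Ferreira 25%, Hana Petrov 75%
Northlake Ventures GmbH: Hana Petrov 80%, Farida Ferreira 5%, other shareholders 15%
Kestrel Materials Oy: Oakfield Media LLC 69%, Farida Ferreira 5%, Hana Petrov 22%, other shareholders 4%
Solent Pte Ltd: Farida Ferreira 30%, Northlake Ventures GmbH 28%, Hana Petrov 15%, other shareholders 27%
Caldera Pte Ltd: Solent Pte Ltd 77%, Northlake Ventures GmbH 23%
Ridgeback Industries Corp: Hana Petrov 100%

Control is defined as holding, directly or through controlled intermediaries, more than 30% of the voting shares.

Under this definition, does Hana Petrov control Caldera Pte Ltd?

Yes

Hana holds 80% of Northlake, so Hana controls Northlake.
Northlake and Hana together hold 28% + 15% = 43% of Solent, so Hana controls Solent.
Solent and Northlake together hold 77% + 23% = 100% of Caldera, so Hana controls Caldera.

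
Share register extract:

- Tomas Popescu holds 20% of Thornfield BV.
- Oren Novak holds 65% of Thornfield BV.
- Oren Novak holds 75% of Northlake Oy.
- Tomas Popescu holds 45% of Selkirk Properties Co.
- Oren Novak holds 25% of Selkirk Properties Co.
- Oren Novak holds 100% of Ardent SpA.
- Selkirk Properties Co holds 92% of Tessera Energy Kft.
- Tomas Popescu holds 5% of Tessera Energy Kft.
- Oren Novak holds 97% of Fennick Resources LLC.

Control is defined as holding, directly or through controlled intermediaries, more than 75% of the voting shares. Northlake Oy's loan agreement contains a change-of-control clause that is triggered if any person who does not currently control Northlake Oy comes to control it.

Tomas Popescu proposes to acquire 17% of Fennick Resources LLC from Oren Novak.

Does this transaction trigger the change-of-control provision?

No

The purchase adds only to Tomas's holdings (Oren's stake shrinks), so Tomas is the only person who could newly come to control Northlake.
Tomas's largest direct stake is 45% in Selkirk, which does not meet the threshold, so Tomas controls no company.
Neither Tomas nor any entity Tomas controls holds any voting interest in Northlake.
So before the transaction, Tomas does not control Northlake.
After the purchase, Tomas holds 17% of Fennick directly, and Oren's stake falls to 80%.
Tomas's side now holds 17% of Fennick, not > 75%, so Tomas still does not control Fennick.
After the transaction, neither Tomas nor any entity Tomas controls holds a voting interest in Northlake, so Tomas still does not control it.
No new person acquires control, so the clause is not triggered.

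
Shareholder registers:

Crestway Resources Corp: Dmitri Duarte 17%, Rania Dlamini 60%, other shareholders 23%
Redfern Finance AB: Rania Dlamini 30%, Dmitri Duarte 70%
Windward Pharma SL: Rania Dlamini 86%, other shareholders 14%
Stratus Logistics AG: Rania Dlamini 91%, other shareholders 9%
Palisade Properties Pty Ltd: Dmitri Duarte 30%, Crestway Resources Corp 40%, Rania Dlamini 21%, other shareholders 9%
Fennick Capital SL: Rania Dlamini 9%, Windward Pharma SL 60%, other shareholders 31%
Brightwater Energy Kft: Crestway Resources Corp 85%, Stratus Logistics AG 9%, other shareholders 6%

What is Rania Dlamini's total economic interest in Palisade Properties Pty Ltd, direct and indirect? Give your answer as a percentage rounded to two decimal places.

45.00%

Rania reaches Palisade along 2 paths.
Via Crestway: 60% × 40% = 24%.
Direct stake: 21% = 21%.
Total: 24% + 21% = 45%.
Rounded: 45.00%.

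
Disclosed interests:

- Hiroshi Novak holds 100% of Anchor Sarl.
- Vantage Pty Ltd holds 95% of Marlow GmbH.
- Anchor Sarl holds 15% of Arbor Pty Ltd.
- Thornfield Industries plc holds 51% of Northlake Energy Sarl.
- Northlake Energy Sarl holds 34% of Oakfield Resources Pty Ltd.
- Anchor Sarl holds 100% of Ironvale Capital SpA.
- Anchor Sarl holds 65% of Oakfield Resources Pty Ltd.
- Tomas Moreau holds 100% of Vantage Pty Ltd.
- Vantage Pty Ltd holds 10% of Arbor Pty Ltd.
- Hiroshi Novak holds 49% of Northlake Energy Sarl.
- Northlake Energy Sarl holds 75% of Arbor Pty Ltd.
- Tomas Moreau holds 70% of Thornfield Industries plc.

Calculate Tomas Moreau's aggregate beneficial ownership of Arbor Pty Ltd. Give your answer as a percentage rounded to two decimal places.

Tomas reaches Arbor along 2 paths.
Via Vantage: 100% × 10% = 10%.
Via Thornfield → Northlake: 70% × 51% × 75% = 26.775%.
Total: 10% + 26.775% = 36.775%.
Rounded: 36.78%.

36.78%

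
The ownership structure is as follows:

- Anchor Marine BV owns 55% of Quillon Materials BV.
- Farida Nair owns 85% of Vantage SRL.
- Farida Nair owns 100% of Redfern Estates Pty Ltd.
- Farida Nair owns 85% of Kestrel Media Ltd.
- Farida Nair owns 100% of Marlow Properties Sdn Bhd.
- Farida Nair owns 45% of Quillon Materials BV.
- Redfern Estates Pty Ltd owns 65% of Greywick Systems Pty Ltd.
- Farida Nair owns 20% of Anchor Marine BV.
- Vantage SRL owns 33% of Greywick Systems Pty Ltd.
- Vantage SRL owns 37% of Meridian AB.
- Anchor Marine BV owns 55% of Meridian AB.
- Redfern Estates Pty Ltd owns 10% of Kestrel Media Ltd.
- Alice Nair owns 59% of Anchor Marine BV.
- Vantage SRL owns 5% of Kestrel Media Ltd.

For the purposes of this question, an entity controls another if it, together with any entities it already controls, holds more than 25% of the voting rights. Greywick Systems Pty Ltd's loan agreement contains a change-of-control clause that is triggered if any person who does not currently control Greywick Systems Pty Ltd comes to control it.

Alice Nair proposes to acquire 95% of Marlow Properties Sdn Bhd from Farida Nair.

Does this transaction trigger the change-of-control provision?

No

The purchase adds only to Alice's holdings (Farida's stake shrinks), so Alice is the only person who could newly come to control Greywick.
Alice holds 59% of Anchor, so Alice controls Anchor.
Anchor holds 55% of Quillon, so Alice controls Quillon.
Anchor holds 55% of Meridian, so Alice controls Meridian.
Neither Alice nor any entity Alice controls holds any voting interest in Greywick.
So before the transaction, Alice does not control Greywick.
After the purchase, Alice holds 95% of Marlow directly, and Farida's stake falls to 5%.
Alice holds 95% of Marlow, so Alice controls Marlow.
After the transaction, neither Alice nor any entity Alice controls holds a voting interest in Greywick, so Alice still does not control it.
No new person acquires control, so the clause is not triggered.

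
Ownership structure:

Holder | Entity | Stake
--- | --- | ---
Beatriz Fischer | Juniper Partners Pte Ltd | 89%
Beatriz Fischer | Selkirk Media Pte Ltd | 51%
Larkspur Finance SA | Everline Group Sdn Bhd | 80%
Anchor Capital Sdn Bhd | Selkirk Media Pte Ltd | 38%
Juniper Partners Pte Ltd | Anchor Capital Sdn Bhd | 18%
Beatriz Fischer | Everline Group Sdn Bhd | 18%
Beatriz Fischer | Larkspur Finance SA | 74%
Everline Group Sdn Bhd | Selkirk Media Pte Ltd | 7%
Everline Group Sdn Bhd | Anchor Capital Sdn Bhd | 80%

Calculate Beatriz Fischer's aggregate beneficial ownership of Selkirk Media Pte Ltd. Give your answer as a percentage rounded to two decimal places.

85.96%

Beatriz reaches Selkirk along 6 paths.
Via Larkspur → Everline → Anchor: 74% × 80% × 80% × 38% = 17.9968%.
Via Everline → Anchor: 18% × 80% × 38% = 5.472%.
Via Juniper → Anchor: 89% × 18% × 38% = 6.0876%.
Direct stake: 51% = 51%.
Via Larkspur → Everline: 74% × 80% × 7% = 4.144%.
Via Everline: 18% × 7% = 1.26%.
Total: 17.9968% + 5.472% + 6.0876% + 51% + 4.144% + 1.26% = 85.9604%.
Rounded: 85.96%.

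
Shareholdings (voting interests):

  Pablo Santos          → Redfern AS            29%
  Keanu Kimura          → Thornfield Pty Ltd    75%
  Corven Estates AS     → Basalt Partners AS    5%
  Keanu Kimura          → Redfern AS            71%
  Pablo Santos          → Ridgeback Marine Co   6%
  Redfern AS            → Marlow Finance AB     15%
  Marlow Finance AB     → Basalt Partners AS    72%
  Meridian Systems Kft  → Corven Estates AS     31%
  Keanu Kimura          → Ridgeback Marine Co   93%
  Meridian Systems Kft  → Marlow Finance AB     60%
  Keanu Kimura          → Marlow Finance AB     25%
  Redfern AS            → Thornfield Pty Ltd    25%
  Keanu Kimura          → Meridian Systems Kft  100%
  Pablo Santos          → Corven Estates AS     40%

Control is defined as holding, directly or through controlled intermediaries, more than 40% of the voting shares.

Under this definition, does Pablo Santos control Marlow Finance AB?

Pablo's largest direct stake is 40% in Corven, which does not meet the threshold, so Pablo controls no company.
Neither Pablo nor any entity Pablo controls holds any voting interest in Marlow.
So Pablo does not control Marlow.

No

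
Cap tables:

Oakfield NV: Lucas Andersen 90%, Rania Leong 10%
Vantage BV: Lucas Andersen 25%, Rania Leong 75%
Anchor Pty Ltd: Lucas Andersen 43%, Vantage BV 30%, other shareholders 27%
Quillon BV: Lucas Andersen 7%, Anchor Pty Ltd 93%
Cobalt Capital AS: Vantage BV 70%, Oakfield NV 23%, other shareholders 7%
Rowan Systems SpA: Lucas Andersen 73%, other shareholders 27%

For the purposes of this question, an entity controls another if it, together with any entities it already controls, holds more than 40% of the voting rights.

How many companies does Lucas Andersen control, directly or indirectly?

Lucas holds 90% of Oakfield, so Lucas controls Oakfield.
Lucas holds 43% of Anchor, so Lucas controls Anchor.
Lucas and Anchor together hold 7% + 93% = 100% of Quillon, so Lucas controls Quillon.
Lucas holds 73% of Rowan, so Lucas controls Rowan.
No other company's threshold is met.
Lucas controls 4 companies.

4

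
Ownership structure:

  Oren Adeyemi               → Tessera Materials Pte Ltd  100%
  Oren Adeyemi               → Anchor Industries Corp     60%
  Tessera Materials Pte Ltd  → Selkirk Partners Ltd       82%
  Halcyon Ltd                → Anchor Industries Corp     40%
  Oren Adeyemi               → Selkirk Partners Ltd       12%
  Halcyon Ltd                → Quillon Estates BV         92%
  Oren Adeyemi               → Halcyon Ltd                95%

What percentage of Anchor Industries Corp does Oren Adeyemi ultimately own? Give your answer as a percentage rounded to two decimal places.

Oren reaches Anchor along 2 paths.
Direct stake: 60% = 60%.
Via Halcyon: 95% × 40% = 38%.
Total: 60% + 38% = 98%.
Rounded: 98.00%.

98.00%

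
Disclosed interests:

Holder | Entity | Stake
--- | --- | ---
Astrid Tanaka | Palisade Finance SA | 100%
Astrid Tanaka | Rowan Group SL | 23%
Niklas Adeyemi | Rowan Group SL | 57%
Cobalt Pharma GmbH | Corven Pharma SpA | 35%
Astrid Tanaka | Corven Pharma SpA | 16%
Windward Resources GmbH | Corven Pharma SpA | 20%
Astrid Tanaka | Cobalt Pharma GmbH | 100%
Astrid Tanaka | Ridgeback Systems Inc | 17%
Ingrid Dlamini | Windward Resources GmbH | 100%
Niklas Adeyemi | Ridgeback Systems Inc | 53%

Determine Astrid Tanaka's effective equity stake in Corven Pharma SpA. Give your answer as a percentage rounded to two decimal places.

Astrid reaches Corven along 2 paths.
Via Cobalt: 100% × 35% = 35%.
Direct stake: 16% = 16%.
Total: 35% + 16% = 51%.
Rounded: 51.00%.

51.00%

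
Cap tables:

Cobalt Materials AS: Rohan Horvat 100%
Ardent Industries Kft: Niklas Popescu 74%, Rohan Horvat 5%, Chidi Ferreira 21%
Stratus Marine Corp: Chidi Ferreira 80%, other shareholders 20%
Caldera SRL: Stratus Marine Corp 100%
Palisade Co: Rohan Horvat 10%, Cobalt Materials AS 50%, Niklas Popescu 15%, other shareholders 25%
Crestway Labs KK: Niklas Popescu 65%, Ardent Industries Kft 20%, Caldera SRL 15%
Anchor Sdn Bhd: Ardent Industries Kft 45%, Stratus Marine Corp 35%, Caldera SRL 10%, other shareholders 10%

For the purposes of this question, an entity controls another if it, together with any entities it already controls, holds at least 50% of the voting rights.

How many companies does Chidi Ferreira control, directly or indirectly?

Chidi holds 80% of Stratus, so Chidi controls Stratus.
Stratus holds 100% of Caldera, so Chidi controls Caldera.
No other company's threshold is met.
Chidi controls 2 companies.

2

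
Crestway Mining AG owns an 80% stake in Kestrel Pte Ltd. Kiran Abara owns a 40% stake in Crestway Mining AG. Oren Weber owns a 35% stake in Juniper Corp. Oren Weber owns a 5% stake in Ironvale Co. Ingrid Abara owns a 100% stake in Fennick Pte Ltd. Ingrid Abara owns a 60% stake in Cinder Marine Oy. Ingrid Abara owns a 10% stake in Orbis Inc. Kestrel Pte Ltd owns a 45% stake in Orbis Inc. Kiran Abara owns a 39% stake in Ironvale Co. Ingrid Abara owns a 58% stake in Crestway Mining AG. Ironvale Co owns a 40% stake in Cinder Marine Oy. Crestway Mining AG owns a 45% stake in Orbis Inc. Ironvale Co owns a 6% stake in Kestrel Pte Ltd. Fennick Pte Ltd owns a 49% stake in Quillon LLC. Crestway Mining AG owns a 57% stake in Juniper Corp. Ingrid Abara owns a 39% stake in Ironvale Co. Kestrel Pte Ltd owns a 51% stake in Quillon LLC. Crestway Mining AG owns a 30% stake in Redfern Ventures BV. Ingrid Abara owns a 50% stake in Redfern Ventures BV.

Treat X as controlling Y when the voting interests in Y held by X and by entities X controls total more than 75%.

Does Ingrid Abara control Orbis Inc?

No

Ingrid holds 100% of Fennick, so Ingrid controls Fennick.
In Orbis, Ingrid's side holds only 10%, not > 75%.
So Ingrid does not control Orbis.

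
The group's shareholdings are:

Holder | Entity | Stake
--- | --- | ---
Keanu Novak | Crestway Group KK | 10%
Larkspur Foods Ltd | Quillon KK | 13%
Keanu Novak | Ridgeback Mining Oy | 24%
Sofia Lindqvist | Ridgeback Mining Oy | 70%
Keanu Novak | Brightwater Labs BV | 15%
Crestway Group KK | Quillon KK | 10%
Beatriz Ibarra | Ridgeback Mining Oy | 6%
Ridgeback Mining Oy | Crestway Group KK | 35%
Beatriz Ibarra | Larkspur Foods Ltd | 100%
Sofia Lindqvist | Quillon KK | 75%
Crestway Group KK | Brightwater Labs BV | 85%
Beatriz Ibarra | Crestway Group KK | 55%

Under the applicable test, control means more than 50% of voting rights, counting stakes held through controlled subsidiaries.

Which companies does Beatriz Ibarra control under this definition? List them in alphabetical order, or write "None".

Brightwater Labs BV, Crestway Group KK, Larkspur Foods Ltd

Beatriz holds 100% of Larkspur, so Beatriz controls Larkspur.
Beatriz holds 55% of Crestway, so Beatriz controls Crestway.
Crestway holds 85% of Brightwater, so Beatriz controls Brightwater.
No other company's threshold is met.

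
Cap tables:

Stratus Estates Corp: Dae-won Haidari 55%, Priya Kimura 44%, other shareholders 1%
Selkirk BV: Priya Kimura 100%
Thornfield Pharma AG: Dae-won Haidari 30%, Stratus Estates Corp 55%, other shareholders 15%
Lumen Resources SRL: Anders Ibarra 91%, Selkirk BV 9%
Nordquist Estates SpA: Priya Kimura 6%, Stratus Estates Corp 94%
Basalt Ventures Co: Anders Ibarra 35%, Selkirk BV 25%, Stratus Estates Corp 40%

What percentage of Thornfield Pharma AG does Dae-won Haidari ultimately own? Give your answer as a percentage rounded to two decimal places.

Dae-won reaches Thornfield along 2 paths.
Direct stake: 30% = 30%.
Via Stratus: 55% × 55% = 30.25%.
Total: 30% + 30.25% = 60.25%.

60.25%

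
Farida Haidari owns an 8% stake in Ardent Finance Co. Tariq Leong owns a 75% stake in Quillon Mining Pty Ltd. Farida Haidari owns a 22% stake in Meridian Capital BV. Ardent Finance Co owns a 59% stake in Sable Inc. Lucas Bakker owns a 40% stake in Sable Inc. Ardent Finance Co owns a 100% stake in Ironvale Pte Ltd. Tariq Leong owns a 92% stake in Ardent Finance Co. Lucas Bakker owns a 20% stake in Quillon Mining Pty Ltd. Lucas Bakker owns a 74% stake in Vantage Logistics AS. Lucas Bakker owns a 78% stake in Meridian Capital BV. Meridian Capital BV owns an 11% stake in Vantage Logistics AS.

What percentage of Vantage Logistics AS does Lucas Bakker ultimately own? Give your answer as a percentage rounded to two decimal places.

82.58%

Lucas reaches Vantage along 2 paths.
Direct stake: 74% = 74%.
Via Meridian: 78% × 11% = 8.58%.
Total: 74% + 8.58% = 82.58%.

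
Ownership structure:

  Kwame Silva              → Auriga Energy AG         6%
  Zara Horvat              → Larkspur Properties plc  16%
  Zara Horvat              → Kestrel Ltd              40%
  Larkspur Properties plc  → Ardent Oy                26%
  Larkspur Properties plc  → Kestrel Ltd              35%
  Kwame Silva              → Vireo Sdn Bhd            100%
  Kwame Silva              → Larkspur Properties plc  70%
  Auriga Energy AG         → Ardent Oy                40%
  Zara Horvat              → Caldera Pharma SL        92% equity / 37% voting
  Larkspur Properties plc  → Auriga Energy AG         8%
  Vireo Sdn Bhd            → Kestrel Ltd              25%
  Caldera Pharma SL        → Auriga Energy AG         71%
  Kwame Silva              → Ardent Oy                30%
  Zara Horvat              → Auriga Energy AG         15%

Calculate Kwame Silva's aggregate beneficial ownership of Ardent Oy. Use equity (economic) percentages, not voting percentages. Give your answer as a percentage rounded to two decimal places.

Kwame reaches Ardent along 4 paths.
Via Larkspur: 70% × 26% = 18.2%.
Direct stake: 30% = 30%.
Via Larkspur → Auriga: 70% × 8% × 40% = 2.24%.
Via Auriga: 6% × 40% = 2.4%.
Total: 18.2% + 30% + 2.24% + 2.4% = 52.84%.

52.84%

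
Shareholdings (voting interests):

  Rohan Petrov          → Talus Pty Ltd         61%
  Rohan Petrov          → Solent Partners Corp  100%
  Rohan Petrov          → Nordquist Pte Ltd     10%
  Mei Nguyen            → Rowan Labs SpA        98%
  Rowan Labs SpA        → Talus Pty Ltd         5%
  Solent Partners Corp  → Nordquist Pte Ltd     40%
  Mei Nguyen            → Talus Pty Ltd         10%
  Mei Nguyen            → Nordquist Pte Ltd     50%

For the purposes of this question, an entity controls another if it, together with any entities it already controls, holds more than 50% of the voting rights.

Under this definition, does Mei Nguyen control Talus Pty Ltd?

No

Mei holds 98% of Rowan, so Mei controls Rowan.
In Talus, Mei's side holds only 10% + 5% = 15%, not > 50%.
So Mei does not control Talus.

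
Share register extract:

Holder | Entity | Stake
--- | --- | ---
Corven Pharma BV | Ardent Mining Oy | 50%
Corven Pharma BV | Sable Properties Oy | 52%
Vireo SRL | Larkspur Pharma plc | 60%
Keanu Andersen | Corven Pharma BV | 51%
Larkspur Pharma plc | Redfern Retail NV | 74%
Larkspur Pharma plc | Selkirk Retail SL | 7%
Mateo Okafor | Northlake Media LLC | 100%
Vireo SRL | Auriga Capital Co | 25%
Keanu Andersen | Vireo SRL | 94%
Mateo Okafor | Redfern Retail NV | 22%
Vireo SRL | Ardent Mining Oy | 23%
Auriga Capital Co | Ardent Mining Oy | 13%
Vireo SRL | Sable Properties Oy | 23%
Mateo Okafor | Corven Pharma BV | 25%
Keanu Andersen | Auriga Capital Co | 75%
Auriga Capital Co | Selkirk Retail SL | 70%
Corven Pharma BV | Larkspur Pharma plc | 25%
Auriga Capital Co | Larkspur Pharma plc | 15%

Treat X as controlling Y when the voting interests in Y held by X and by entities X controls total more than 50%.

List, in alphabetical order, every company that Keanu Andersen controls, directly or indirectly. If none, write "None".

Keanu holds 51% of Corven, so Keanu controls Corven.
Keanu holds 94% of Vireo, so Keanu controls Vireo.
Keanu and Vireo together hold 75% + 25% = 100% of Auriga, so Keanu controls Auriga.
Corven and Vireo together hold 52% + 23% = 75% of Sable, so Keanu controls Sable.
Auriga and Vireo and Corven together hold 13% + 23% + 50% = 86% of Ardent, so Keanu controls Ardent.
Auriga and Corven and Vireo together hold 15% + 25% + 60% = 100% of Larkspur, so Keanu controls Larkspur.
Larkspur and Auriga together hold 7% + 70% = 77% of Selkirk, so Keanu controls Selkirk.
Larkspur holds 74% of Redfern, so Keanu controls Redfern.
No other company's threshold is met.

Ardent Mining Oy, Auriga Capital Co, Corven Pharma BV, Larkspur Pharma plc, Redfern Retail NV, Sable Properties Oy, Selkirk Retail SL, Vireo SRL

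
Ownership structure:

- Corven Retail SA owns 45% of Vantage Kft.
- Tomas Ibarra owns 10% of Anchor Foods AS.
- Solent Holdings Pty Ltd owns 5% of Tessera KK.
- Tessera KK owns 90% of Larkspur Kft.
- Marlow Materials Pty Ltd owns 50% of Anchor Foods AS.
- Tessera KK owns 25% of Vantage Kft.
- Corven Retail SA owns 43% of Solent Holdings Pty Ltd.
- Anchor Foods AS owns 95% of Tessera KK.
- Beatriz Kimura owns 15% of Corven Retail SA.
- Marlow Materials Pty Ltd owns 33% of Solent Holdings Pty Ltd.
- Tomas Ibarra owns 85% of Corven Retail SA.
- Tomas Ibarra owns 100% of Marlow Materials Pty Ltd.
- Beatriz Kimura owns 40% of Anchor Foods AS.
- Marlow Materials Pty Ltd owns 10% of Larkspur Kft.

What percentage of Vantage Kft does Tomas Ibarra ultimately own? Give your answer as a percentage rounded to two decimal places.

Tomas reaches Vantage along 5 paths.
Via Marlow → Anchor → Tessera: 100% × 50% × 95% × 25% = 11.875%.
Via Anchor → Tessera: 10% × 95% × 25% = 2.375%.
Via Corven → Solent → Tessera: 85% × 43% × 5% × 25% = 0.456875%.
Via Marlow → Solent → Tessera: 100% × 33% × 5% × 25% = 0.4125%.
Via Corven: 85% × 45% = 38.25%.
Total: 11.875% + 2.375% + 0.456875% + 0.4125% + 38.25% = 53.369375%.
Rounded: 53.37%.

53.37%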